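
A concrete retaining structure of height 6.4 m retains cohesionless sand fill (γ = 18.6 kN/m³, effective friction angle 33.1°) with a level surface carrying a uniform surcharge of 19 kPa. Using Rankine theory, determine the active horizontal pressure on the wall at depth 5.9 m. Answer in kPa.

37.8 kPa

K_a = (1 − sin φ)/(1 + sin φ) = 0.2936.
σ_v = γz + q = 18.6 × 5.9 + 19 = 128.7 kPa.
σ_h = K_a σ_v = 0.2936 × 128.7 = 37.79 kPa.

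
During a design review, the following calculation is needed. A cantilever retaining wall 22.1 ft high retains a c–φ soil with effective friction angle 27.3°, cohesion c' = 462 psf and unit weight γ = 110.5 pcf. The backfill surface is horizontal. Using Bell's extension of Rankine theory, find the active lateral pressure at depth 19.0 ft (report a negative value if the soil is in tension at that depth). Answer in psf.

K_a = (1 − sin φ)/(1 + sin φ) = 0.3711.
σ_a = K_a γ z − 2c√K_a = 0.3711×110.5×19.0 − 2×462×0.6092 = 216.3 psf.

216 psf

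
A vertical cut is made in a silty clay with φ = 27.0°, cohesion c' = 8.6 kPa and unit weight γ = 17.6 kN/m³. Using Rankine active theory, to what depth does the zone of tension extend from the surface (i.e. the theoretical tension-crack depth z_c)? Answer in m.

K_a = tan²(45° − 27.0°/2) = 0.3755; √K_a = 0.6128.
The active pressure is zero where K_a γ z = 2c√K_a, so z_c = 2c/(γ√K_a) = 2×8.6/(17.6×0.6128) = 1.595 m.

1.59 m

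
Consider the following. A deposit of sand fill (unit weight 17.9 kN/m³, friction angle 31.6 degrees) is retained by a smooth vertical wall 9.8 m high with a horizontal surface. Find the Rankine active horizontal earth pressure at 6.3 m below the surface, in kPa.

K_a = (1 − sin φ)/(1 + sin φ) = 0.3123.
σ_h = K_a γ z = 0.3123 × 17.9 × 6.3 = 35.22 kPa.

35.2 kPa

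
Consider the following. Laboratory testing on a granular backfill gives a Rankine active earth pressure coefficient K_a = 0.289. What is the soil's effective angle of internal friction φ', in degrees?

K_a = tan²(45° − φ/2) ⇒ 45° − φ/2 = arctan(√0.289) = 28.26°.
φ = 2(45° − 28.26°) = 33.48°.

33.5°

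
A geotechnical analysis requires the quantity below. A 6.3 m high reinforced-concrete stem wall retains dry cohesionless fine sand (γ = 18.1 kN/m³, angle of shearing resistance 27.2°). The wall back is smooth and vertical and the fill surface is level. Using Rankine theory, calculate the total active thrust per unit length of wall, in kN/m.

134 kN/m

K_a = tan²(45° − φ/2) = 0.3726.
P_a = ½ K_a γ H² = 0.5 × 0.3726 × 18.1 × 6.3² = 133.8 kN/m.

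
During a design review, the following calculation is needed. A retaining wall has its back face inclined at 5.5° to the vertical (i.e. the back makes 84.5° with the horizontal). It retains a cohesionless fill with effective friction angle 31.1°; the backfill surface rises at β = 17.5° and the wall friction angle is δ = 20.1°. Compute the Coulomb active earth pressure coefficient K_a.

K_a = sin²(α+φ) / [sin²α · sin(α−δ) · (1 + √{sin(φ+δ)sin(φ−β) / (sin(α−δ)sin(α+β))})²].
With α = 84.5°, φ = 31.1°, δ = 20.1°, β = 17.5°: K_a = 0.4295.

0.429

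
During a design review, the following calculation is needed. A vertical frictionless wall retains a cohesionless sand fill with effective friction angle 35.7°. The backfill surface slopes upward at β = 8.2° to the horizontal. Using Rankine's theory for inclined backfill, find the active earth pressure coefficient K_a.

K_a = cos β · (cos β − √(cos²β − cos²φ)) / (cos β + √(cos²β − cos²φ)).
cos β = 0.9898, cos φ = 0.8121, √(cos²β − cos²φ) = 0.5658.
K_a = 0.9898 × (0.9898 − 0.5658)/(0.9898 + 0.5658) = 0.2697.

0.270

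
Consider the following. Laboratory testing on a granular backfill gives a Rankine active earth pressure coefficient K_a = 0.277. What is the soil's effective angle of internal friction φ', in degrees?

K_a = tan²(45° − φ/2) ⇒ 45° − φ/2 = arctan(√0.277) = 27.76°.
φ = 2(45° − 27.76°) = 34.48°.

34.5°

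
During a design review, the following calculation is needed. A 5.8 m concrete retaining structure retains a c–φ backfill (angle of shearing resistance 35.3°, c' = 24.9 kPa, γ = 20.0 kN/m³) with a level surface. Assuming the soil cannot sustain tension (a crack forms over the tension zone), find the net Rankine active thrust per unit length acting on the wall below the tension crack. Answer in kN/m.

K_a = 0.2675; √K_a = 0.5172.
Tension-crack depth z_c = 2c/(γ√K_a) = 2×24.9/(20.0×0.5172) = 4.814 m.
σ_a at base = K_a γ H − 2c√K_a = 0.2675×20.0×5.8 − 2×24.9×0.5172 = 5.276 kPa.
P_a = ½ × 5.276 × (H − z_c) = 0.5×5.276×0.9860 = 2.601 kN/m.

2.60 kN/m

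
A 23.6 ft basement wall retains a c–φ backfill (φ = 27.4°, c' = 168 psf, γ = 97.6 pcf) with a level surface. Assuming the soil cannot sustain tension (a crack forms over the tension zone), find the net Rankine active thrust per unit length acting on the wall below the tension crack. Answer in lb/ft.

5800 lb/ft

K_a = 0.3697; √K_a = 0.6080.
Tension-crack depth z_c = 2c/(γ√K_a) = 2×168/(97.6×0.6080) = 5.662 ft.
σ_a at base = K_a γ H − 2c√K_a = 0.3697×97.6×23.6 − 2×168×0.6080 = 647.2 psf.
P_a = ½ × 647.2 × (H − z_c) = 0.5×647.2×17.94 = 5805 lb/ft.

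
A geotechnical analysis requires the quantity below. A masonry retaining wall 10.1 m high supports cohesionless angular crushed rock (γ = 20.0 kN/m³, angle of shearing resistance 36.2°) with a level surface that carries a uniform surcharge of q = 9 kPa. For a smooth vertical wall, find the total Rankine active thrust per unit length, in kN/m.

286 kN/m

K_a = tan²(45° − φ/2) = 0.2574.
Soil triangle: ½ K_a γ H² = 0.5×0.2574×20.0×10.1² = 262.6 kN/m.
Surcharge rectangle: K_a q H = 0.2574×9×10.1 = 23.40 kN/m.
Total = 262.6 + 23.40 = 286.0 kN/m.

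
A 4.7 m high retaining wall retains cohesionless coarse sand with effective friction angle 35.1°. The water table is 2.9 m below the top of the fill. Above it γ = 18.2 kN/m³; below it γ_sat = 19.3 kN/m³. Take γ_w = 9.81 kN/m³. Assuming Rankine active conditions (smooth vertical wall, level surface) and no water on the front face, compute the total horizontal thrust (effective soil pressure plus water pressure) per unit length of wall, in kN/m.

K_a = tan²(45° − φ/2) = 0.2698.
γ' = 19.3 − 9.81 = 9.490 kN/m³. Depth below WT = 1.8 m.
σ'_h at WT = K_a γ d_w = 14.24 kPa; at base = 14.24 + K_a γ' × 1.8 = 18.85 kPa.
P₁ (0–2.9 m) = ½×14.24×2.9 = 20.65. P₂ (2.9–4.7 m) = ½(14.24+18.85)×1.8 = 29.78.
P_w = ½ γ_w h₂² = 0.5×9.81×1.8² = 15.89. Total = 20.65+29.78+15.89 = 66.33 kN/m.

66.3 kN/m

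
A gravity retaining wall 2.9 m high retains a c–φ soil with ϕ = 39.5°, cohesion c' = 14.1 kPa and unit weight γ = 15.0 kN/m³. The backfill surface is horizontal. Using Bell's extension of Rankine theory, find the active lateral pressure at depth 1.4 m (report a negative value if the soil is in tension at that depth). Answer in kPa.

-8.63 kPa

K_a = (1 − sin φ)/(1 + sin φ) = 0.2224.
σ_a = K_a γ z − 2c√K_a = 0.2224×15.0×1.4 − 2×14.1×0.4716 = -8.629 kPa.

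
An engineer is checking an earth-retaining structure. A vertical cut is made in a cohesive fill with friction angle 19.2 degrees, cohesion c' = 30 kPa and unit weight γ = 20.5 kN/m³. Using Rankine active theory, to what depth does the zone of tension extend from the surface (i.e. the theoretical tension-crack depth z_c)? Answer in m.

4.12 m

K_a = tan²(45° − 19.2°/2) = 0.5050; √K_a = 0.7107.
The active pressure is zero where K_a γ z = 2c√K_a, so z_c = 2c/(γ√K_a) = 2×30/(20.5×0.7107) = 4.118 m.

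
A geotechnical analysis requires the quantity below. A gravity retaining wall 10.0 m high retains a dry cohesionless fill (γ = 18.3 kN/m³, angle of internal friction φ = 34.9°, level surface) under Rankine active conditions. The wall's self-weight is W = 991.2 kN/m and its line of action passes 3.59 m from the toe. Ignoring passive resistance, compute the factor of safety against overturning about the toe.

4.29

K_a = tan²(45° − 34.9°/2) = 0.2721.
P_a = ½K_aγH² = 0.5×0.2721×18.3×10.0² = 249.0 kN/m, acting at H/3 = 3.333 m above the base.
Overturning moment M_o = P_a × H/3 = 249.0 × 3.333 = 830.0.
Resisting moment M_r = W × 3.59 = 991.2 × 3.59 = 3558.
FS_overturning = M_r/M_o = 3558/830.0 = 4.287.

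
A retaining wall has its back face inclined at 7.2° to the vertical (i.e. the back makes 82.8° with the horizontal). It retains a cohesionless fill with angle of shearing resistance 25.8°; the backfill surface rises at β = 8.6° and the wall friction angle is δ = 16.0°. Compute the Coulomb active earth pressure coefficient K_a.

K_a = sin²(α+φ) / [sin²α · sin(α−δ) · (1 + √{sin(φ+δ)sin(φ−β) / (sin(α−δ)sin(α+β))})²].
With α = 82.8°, φ = 25.8°, δ = 16.0°, β = 8.6°: K_a = 0.4638.

0.464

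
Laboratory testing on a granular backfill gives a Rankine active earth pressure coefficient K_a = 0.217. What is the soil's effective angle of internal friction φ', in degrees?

K_a = tan²(45° − φ/2) ⇒ 45° − φ/2 = arctan(√0.217) = 24.98°.
φ = 2(45° − 24.98°) = 40.04°.

40.0°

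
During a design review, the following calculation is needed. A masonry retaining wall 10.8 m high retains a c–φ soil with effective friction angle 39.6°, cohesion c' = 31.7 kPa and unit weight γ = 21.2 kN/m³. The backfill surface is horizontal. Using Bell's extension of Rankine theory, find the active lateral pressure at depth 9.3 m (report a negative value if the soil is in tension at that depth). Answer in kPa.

K_a = (1 − sin φ)/(1 + sin φ) = 0.2214.
σ_a = K_a γ z − 2c√K_a = 0.2214×21.2×9.3 − 2×31.7×0.4706 = 13.82 kPa.

13.8 kPa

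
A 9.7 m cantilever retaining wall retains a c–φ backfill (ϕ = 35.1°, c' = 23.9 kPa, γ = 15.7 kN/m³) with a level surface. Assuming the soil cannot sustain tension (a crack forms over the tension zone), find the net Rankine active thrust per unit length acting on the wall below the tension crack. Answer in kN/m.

K_a = 0.2698; √K_a = 0.5195.
Tension-crack depth z_c = 2c/(γ√K_a) = 2×23.9/(15.7×0.5195) = 5.861 m.
σ_a at base = K_a γ H − 2c√K_a = 0.2698×15.7×9.7 − 2×23.9×0.5195 = 16.26 kPa.
P_a = ½ × 16.26 × (H − z_c) = 0.5×16.26×3.839 = 31.22 kN/m.

31.2 kN/m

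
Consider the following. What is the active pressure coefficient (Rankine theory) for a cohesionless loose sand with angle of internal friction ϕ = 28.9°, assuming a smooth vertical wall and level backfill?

K_a = tan²(45° − φ/2) = tan²(30.55°) = 0.3484.

0.348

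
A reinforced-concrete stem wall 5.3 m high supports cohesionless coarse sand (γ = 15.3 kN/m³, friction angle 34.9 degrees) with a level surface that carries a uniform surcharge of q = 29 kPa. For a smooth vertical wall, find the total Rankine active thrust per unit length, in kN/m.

100 kN/m

K_a = tan²(45° − φ/2) = 0.2721.
Soil triangle: ½ K_a γ H² = 0.5×0.2721×15.3×5.3² = 58.48 kN/m.
Surcharge rectangle: K_a q H = 0.2721×29×5.3 = 41.83 kN/m.
Total = 58.48 + 41.83 = 100.3 kN/m.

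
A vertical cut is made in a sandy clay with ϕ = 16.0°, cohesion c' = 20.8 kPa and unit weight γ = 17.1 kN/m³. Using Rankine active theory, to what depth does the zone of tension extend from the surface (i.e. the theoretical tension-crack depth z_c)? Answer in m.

3.23 m

K_a = tan²(45° − 16.0°/2) = 0.5678; √K_a = 0.7536.
The active pressure is zero where K_a γ z = 2c√K_a, so z_c = 2c/(γ√K_a) = 2×20.8/(17.1×0.7536) = 3.228 m.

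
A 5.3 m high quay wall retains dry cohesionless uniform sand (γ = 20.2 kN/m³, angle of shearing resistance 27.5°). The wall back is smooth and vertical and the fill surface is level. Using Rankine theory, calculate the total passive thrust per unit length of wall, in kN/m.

K_p = tan²(45° + φ/2) = 2.716.
P_p = ½ K_p γ H² = 0.5 × 2.716 × 20.2 × 5.3² = 770.5 kN/m.

770 kN/m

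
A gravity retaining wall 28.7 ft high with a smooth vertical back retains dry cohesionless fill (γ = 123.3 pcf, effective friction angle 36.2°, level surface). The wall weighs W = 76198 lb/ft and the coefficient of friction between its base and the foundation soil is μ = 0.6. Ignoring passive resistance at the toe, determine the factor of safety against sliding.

K_a = tan²(45° − 36.2°/2) = 0.2574.
P_a = ½K_aγH² = 0.5×0.2574×123.3×28.7² = 13070 lb/ft, acting at H/3 = 9.567 ft above the base.
FS_sliding = μW / P_a = 0.6×76198 / 13070 = 3.498.

3.50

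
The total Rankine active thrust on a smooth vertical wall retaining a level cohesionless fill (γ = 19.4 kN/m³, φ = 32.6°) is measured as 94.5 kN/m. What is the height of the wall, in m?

K_a = 0.2997. P_a = ½ K_a γ H² ⇒ H = √(2P_a/(K_a γ)).
H = √(2×94.5/(0.2997×19.4)) = 5.701 m.

5.70 m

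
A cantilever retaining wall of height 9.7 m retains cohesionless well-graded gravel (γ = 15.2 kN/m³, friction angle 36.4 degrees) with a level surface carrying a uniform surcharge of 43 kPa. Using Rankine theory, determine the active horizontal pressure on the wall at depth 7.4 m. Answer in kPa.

39.7 kPa

K_a = (1 − sin φ)/(1 + sin φ) = 0.2552.
σ_v = γz + q = 15.2 × 7.4 + 43 = 155.5 kPa.
σ_h = K_a σ_v = 0.2552 × 155.5 = 39.67 kPa.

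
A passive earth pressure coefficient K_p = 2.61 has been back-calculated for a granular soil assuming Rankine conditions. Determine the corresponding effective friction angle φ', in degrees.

26.5°

K_p = (1+sin φ)/(1−sin φ) ⇒ sin φ = (K_p − 1)/(K_p + 1) = 0.4460.
φ = arcsin(0.4460) = 26.49°.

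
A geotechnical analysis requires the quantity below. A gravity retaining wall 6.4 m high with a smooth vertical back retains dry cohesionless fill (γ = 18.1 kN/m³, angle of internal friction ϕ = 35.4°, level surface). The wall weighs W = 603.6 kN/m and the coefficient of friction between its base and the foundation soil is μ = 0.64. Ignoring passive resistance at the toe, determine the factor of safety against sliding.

3.91

K_a = tan²(45° − 35.4°/2) = 0.2664.
P_a = ½K_aγH² = 0.5×0.2664×18.1×6.4² = 98.75 kN/m, acting at H/3 = 2.133 m above the base.
FS_sliding = μW / P_a = 0.64×603.6 / 98.75 = 3.912.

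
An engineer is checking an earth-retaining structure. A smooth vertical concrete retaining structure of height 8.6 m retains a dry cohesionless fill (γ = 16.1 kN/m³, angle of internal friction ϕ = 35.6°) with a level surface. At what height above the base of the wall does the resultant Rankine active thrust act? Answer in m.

K_a = 0.2641.
The pressure distribution is triangular, so the resultant acts at H/3 above the base = 8.6/3 = 2.867 m.

2.87 m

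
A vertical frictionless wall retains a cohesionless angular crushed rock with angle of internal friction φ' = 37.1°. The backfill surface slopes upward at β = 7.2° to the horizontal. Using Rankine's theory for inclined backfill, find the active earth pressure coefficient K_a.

0.252

K_a = cos β · (cos β − √(cos²β − cos²φ)) / (cos β + √(cos²β − cos²φ)).
cos β = 0.9921, cos φ = 0.7976, √(cos²β − cos²φ) = 0.5900.
K_a = 0.9921 × (0.9921 − 0.5900)/(0.9921 + 0.5900) = 0.2521.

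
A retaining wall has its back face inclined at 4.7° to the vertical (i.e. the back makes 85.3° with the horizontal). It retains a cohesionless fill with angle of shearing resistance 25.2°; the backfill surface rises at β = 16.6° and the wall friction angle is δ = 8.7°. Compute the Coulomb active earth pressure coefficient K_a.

K_a = sin²(α+φ) / [sin²α · sin(α−δ) · (1 + √{sin(φ+δ)sin(φ−β) / (sin(α−δ)sin(α+β))})²].
With α = 85.3°, φ = 25.2°, δ = 8.7°, β = 16.6°: K_a = 0.5406.

0.541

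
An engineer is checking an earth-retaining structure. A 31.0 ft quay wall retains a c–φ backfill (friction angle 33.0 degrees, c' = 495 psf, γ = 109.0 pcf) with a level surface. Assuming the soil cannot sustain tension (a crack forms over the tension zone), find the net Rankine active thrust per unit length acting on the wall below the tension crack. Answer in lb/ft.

K_a = 0.2948; √K_a = 0.5430.
Tension-crack depth z_c = 2c/(γ√K_a) = 2×495/(109.0×0.5430) = 16.73 ft.
σ_a at base = K_a γ H − 2c√K_a = 0.2948×109.0×31.0 − 2×495×0.5430 = 458.6 psf.
P_a = ½ × 458.6 × (H − z_c) = 0.5×458.6×14.27 = 3273 lb/ft.

3270 lb/ft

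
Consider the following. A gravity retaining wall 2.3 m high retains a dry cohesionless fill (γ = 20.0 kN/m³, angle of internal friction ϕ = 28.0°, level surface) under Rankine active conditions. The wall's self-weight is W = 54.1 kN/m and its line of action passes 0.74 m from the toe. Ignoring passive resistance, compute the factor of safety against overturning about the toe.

2.73

K_a = tan²(45° − 28.0°/2) = 0.3610.
P_a = ½K_aγH² = 0.5×0.3610×20.0×2.3² = 19.10 kN/m, acting at H/3 = 0.7667 m above the base.
Overturning moment M_o = P_a × H/3 = 19.10 × 0.7667 = 14.64.
Resisting moment M_r = W × 0.74 = 54.1 × 0.74 = 40.03.
FS_overturning = M_r/M_o = 40.03/14.64 = 2.734.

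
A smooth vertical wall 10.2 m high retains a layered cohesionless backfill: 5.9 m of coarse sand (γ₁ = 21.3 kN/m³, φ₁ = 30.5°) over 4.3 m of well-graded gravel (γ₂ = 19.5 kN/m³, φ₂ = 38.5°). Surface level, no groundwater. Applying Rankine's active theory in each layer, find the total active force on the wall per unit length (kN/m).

289 kN/m

K_a1 = tan²(45°−30.5°/2) = 0.3267; K_a2 = tan²(45°−38.5°/2) = 0.2327.
Layer 1: σ at base = K_a1 γ₁ h₁ = 41.05 kPa; P₁ = ½×41.05×5.9 = 121.1.
Layer 2: σ_v at top = γ₁h₁ = 125.7; σ_h top = K_a2×125.7 = 29.24; σ_h base = K_a2×(125.7+19.5×4.3) = 48.75.
P₂ = ½(29.24+48.75)×4.3 = 167.7. Total P_a = 121.1+167.7 = 288.8 kN/m.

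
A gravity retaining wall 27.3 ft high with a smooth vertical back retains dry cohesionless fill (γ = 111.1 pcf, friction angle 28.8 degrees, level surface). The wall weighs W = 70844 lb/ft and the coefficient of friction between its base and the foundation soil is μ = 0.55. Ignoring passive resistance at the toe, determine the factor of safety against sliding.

K_a = tan²(45° − 28.8°/2) = 0.3498.
P_a = ½K_aγH² = 0.5×0.3498×111.1×27.3² = 14480 lb/ft, acting at H/3 = 9.100 ft above the base.
FS_sliding = μW / P_a = 0.55×70844 / 14480 = 2.691.

2.69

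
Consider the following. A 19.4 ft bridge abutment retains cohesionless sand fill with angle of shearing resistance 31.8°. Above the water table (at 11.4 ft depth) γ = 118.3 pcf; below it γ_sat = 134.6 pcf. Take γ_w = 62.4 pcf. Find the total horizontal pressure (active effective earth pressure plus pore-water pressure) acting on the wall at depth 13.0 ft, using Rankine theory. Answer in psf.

K_a = (1 − sin φ)/(1 + sin φ) = 0.3098.
γ' = 134.6 − 62.4 = 72.20 pcf.
Effective vertical stress at 13.0 ft: σ'_v = 118.3×11.4 + 72.20×1.60 = 1464 psf.
σ'_h = K_a σ'_v = 0.3098 × 1464 = 453.6 psf; u = γ_w × 1.60 = 99.84 psf.
Total σ_h = 453.6 + 99.84 = 553.4 psf.

553 psf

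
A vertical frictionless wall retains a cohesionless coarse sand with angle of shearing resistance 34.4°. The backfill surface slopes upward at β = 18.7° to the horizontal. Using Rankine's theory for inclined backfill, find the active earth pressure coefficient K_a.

K_a = cos β · (cos β − √(cos²β − cos²φ)) / (cos β + √(cos²β − cos²φ)).
cos β = 0.9472, cos φ = 0.8251, √(cos²β − cos²φ) = 0.4652.
K_a = 0.9472 × (0.9472 − 0.4652)/(0.9472 + 0.4652) = 0.3233.

0.323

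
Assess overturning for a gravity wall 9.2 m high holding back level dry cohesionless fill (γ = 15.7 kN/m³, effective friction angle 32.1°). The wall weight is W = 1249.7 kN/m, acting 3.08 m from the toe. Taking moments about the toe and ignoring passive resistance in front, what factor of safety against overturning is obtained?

6.17

K_a = tan²(45° − 32.1°/2) = 0.3060.
P_a = ½K_aγH² = 0.5×0.3060×15.7×9.2² = 203.3 kN/m, acting at H/3 = 3.067 m above the base.
Overturning moment M_o = P_a × H/3 = 203.3 × 3.067 = 623.5.
Resisting moment M_r = W × 3.08 = 1249.7 × 3.08 = 3849.
FS_overturning = M_r/M_o = 3849/623.5 = 6.173.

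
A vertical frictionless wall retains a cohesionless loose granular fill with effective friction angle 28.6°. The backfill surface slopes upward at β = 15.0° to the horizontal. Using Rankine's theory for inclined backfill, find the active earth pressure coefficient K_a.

0.398

K_a = cos β · (cos β − √(cos²β − cos²φ)) / (cos β + √(cos²β − cos²φ)).
cos β = 0.9659, cos φ = 0.8780, √(cos²β − cos²φ) = 0.4027.
K_a = 0.9659 × (0.9659 − 0.4027)/(0.9659 + 0.4027) = 0.3975.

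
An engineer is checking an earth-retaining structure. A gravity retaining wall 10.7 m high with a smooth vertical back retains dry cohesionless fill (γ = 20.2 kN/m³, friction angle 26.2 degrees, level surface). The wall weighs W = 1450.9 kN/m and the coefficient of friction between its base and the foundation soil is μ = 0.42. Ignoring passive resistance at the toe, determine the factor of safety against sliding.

1.36

K_a = tan²(45° − 26.2°/2) = 0.3874.
P_a = ½K_aγH² = 0.5×0.3874×20.2×10.7² = 448.0 kN/m, acting at H/3 = 3.567 m above the base.
FS_sliding = μW / P_a = 0.42×1450.9 / 448.0 = 1.360.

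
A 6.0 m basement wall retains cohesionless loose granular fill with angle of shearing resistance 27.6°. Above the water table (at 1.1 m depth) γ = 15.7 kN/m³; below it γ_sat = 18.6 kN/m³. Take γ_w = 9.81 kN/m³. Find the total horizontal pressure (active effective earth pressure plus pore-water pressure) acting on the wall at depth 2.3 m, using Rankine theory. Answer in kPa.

K_a = (1 − sin φ)/(1 + sin φ) = 0.3668.
γ' = 18.6 − 9.81 = 8.790 kN/m³.
Effective vertical stress at 2.3 m: σ'_v = 15.7×1.1 + 8.790×1.20 = 27.82 kPa.
σ'_h = K_a σ'_v = 0.3668 × 27.82 = 10.20 kPa; u = γ_w × 1.20 = 11.77 kPa.
Total σ_h = 10.20 + 11.77 = 21.98 kPa.

22.0 kPa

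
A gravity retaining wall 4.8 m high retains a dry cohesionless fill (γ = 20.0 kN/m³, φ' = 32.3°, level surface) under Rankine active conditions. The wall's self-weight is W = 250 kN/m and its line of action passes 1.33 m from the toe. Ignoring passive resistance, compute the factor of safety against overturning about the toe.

2.97

K_a = tan²(45° − 32.3°/2) = 0.3035.
P_a = ½K_aγH² = 0.5×0.3035×20.0×4.8² = 69.92 kN/m, acting at H/3 = 1.600 m above the base.
Overturning moment M_o = P_a × H/3 = 69.92 × 1.600 = 111.9.
Resisting moment M_r = W × 1.33 = 250 × 1.33 = 332.5.
FS_overturning = M_r/M_o = 332.5/111.9 = 2.972.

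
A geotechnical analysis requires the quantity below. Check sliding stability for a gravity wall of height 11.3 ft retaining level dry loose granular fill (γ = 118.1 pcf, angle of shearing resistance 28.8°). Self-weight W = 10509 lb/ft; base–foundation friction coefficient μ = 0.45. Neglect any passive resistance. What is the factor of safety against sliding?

K_a = tan²(45° − 28.8°/2) = 0.3498.
P_a = ½K_aγH² = 0.5×0.3498×118.1×11.3² = 2637 lb/ft, acting at H/3 = 3.767 ft above the base.
FS_sliding = μW / P_a = 0.45×10509 / 2637 = 1.793.

1.79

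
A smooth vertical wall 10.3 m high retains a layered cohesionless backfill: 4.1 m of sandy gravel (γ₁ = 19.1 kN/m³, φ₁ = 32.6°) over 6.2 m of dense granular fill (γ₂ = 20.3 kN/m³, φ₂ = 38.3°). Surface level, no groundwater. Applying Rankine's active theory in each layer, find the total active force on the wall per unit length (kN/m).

K_a1 = tan²(45°−32.6°/2) = 0.2997; K_a2 = tan²(45°−38.3°/2) = 0.2347.
Layer 1: σ at base = K_a1 γ₁ h₁ = 23.47 kPa; P₁ = ½×23.47×4.1 = 48.12.
Layer 2: σ_v at top = γ₁h₁ = 78.31; σ_h top = K_a2×78.31 = 18.38; σ_h base = K_a2×(78.31+20.3×6.2) = 47.93.
P₂ = ½(18.38+47.93)×6.2 = 205.6. Total P_a = 48.12+205.6 = 253.7 kN/m.

254 kN/m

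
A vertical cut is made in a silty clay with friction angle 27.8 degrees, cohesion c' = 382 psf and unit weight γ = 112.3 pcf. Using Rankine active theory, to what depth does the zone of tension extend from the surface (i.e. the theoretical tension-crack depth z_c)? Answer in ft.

11.3 ft

K_a = tan²(45° − 27.8°/2) = 0.3639; √K_a = 0.6032.
The active pressure is zero where K_a γ z = 2c√K_a, so z_c = 2c/(γ√K_a) = 2×382/(112.3×0.6032) = 11.28 ft.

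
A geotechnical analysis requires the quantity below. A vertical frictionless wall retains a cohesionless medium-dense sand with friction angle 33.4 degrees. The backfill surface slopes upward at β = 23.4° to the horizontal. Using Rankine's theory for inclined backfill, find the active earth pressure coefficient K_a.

K_a = cos β · (cos β − √(cos²β − cos²φ)) / (cos β + √(cos²β − cos²φ)).
cos β = 0.9178, cos φ = 0.8348, √(cos²β − cos²φ) = 0.3812.
K_a = 0.9178 × (0.9178 − 0.3812)/(0.9178 + 0.3812) = 0.3791.

0.379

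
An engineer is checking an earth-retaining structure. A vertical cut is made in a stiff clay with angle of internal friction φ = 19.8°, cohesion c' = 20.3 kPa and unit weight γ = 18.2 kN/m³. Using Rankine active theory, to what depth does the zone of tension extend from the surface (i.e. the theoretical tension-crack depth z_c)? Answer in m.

3.17 m

K_a = tan²(45° − 19.8°/2) = 0.4939; √K_a = 0.7028.
The active pressure is zero where K_a γ z = 2c√K_a, so z_c = 2c/(γ√K_a) = 2×20.3/(18.2×0.7028) = 3.174 m.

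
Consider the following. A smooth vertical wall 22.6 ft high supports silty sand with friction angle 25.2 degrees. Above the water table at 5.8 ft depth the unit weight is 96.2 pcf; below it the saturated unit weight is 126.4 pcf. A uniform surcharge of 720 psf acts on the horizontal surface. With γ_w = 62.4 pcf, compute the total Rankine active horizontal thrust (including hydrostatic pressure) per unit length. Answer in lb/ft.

K_a = tan²(45° − φ/2) = 0.4027.
γ' = 126.4 − 62.4 = 64.00 pcf. h₂ = H − d_w = 16.8 ft.
σ'_h: at surface K_a·q = 290.0; at WT K_a(q+γd_w) = 514.7; at base K_a(q+γd_w+γ'h₂) = 947.7 psf.
P₁ = ½(290.0+514.7)×5.8 = 2334; P₂ = ½(514.7+947.7)×16.8 = 12280; P_w = ½γ_w h₂² = 8806.
Total = 2334+12280+8806 = 23420 lb/ft.

23400 lb/ft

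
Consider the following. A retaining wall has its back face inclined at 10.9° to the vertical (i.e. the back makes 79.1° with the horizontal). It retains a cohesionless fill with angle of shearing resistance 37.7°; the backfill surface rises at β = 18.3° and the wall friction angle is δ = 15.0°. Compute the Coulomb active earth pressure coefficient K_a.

0.385

K_a = sin²(α+φ) / [sin²α · sin(α−δ) · (1 + √{sin(φ+δ)sin(φ−β) / (sin(α−δ)sin(α+β))})²].
With α = 79.1°, φ = 37.7°, δ = 15.0°, β = 18.3°: K_a = 0.3852.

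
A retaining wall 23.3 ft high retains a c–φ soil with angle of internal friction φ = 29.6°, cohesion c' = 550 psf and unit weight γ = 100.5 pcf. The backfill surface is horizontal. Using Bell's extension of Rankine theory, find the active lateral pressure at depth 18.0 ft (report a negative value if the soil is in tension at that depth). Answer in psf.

-27.4 psf

K_a = (1 − sin φ)/(1 + sin φ) = 0.3387.
σ_a = K_a γ z − 2c√K_a = 0.3387×100.5×18.0 − 2×550×0.5820 = -27.43 psf.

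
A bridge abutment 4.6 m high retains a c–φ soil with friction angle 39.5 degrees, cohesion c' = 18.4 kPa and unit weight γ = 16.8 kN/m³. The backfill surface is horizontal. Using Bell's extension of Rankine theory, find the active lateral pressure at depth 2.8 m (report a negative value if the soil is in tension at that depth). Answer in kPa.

K_a = (1 − sin φ)/(1 + sin φ) = 0.2224.
σ_a = K_a γ z − 2c√K_a = 0.2224×16.8×2.8 − 2×18.4×0.4716 = -6.893 kPa.

-6.89 kPa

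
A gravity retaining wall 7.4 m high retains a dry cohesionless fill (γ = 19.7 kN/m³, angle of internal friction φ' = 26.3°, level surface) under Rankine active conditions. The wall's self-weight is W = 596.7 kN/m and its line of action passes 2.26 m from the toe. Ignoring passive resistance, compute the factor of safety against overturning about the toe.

2.63

K_a = tan²(45° − 26.3°/2) = 0.3859.
P_a = ½K_aγH² = 0.5×0.3859×19.7×7.4² = 208.2 kN/m, acting at H/3 = 2.467 m above the base.
Overturning moment M_o = P_a × H/3 = 208.2 × 2.467 = 513.5.
Resisting moment M_r = W × 2.26 = 596.7 × 2.26 = 1349.
FS_overturning = M_r/M_o = 1349/513.5 = 2.626.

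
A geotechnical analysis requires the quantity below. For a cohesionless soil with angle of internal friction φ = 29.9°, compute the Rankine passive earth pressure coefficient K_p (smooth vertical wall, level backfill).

K_p = (1 + sin φ)/(1 − sin φ) = tan²(45° + 29.9°/2) = 2.988.

2.99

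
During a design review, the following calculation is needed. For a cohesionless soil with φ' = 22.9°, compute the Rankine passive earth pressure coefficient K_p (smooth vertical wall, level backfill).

K_p = (1 + sin φ)/(1 − sin φ) = tan²(45° + 22.9°/2) = 2.274.

2.27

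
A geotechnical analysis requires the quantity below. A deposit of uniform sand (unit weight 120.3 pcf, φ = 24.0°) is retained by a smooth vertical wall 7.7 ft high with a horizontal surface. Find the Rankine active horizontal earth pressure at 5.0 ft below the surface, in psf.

K_a = (1 − sin φ)/(1 + sin φ) = 0.4217.
σ_h = K_a γ z = 0.4217 × 120.3 × 5.0 = 253.7 psf.

254 psf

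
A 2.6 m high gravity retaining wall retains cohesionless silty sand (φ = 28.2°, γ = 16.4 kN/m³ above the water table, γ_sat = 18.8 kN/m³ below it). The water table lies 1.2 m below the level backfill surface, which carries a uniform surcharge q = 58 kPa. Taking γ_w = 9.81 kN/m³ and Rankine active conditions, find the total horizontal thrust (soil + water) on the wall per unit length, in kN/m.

80.9 kN/m

K_a = tan²(45° − φ/2) = 0.3582.
γ' = 18.8 − 9.81 = 8.990 kN/m³. h₂ = H − d_w = 1.4 m.
σ'_h: at surface K_a·q = 20.77; at WT K_a(q+γd_w) = 27.82; at base K_a(q+γd_w+γ'h₂) = 32.33 kPa.
P₁ = ½(20.77+27.82)×1.2 = 29.16; P₂ = ½(27.82+32.33)×1.4 = 42.11; P_w = ½γ_w h₂² = 9.614.
Total = 29.16+42.11+9.614 = 80.88 kN/m.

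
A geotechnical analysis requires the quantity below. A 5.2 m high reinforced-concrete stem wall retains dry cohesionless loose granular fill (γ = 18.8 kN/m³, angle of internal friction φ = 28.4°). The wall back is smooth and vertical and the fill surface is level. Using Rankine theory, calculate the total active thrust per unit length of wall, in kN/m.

90.3 kN/m

K_a = tan²(45° − φ/2) = 0.3554.
P_a = ½ K_a γ H² = 0.5 × 0.3554 × 18.8 × 5.2² = 90.32 kN/m.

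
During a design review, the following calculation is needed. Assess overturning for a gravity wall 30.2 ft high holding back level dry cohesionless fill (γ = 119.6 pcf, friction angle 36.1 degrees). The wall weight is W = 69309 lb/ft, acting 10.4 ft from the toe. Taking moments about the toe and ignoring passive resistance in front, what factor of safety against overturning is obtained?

K_a = tan²(45° − 36.1°/2) = 0.2585.
P_a = ½K_aγH² = 0.5×0.2585×119.6×30.2² = 14100 lb/ft, acting at H/3 = 10.07 ft above the base.
Overturning moment M_o = P_a × H/3 = 14100 × 10.07 = 141900.
Resisting moment M_r = W × 10.4 = 69309 × 10.4 = 720800.
FS_overturning = M_r/M_o = 720800/141900 = 5.079.

5.08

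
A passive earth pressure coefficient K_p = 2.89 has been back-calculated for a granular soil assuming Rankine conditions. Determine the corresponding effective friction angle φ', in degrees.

K_p = (1+sin φ)/(1−sin φ) ⇒ sin φ = (K_p − 1)/(K_p + 1) = 0.4859.
φ = arcsin(0.4859) = 29.07°.

29.1°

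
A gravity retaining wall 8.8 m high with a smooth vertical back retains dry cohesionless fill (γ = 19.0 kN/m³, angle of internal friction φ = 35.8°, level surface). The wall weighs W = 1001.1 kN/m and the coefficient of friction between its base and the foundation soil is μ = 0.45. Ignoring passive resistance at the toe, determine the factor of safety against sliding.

2.34

K_a = tan²(45° − 35.8°/2) = 0.2619.
P_a = ½K_aγH² = 0.5×0.2619×19.0×8.8² = 192.6 kN/m, acting at H/3 = 2.933 m above the base.
FS_sliding = μW / P_a = 0.45×1001.1 / 192.6 = 2.338.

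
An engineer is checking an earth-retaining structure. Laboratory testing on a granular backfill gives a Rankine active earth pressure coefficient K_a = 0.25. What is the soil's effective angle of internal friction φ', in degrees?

36.9°

K_a = tan²(45° − φ/2) ⇒ 45° − φ/2 = arctan(√0.25) = 26.57°.
φ = 2(45° − 26.57°) = 36.87°.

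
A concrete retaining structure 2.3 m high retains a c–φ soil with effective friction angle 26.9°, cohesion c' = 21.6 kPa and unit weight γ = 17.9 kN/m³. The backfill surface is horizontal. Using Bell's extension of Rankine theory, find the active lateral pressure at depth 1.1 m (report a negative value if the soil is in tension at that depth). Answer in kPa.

K_a = (1 − sin φ)/(1 + sin φ) = 0.3770.
σ_a = K_a γ z − 2c√K_a = 0.3770×17.9×1.1 − 2×21.6×0.6140 = -19.10 kPa.

-19.1 kPa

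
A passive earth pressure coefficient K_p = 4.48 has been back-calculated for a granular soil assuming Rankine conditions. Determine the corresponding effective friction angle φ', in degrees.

K_p = (1+sin φ)/(1−sin φ) ⇒ sin φ = (K_p − 1)/(K_p + 1) = 0.6350.
φ = arcsin(0.6350) = 39.42°.

39.4°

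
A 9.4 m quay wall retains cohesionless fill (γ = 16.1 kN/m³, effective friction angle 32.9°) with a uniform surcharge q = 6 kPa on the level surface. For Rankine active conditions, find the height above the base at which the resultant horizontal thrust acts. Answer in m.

K_a = 0.2960.
Triangular part P₁ = ½K_aγH² = 210.6 at H/3 = 3.133 m; rectangular part P₂ = K_a q H = 16.70 at H/2 = 4.700 m.
ȳ = (P₁·3.133 + P₂·4.700)/(P₁+P₂) = 3.248 m.

3.25 m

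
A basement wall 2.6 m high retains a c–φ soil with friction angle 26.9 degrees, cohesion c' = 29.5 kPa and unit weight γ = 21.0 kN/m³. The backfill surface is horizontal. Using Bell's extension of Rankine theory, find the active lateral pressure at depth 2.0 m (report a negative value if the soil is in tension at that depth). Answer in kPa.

-20.4 kPa

K_a = (1 − sin φ)/(1 + sin φ) = 0.3770.
σ_a = K_a γ z − 2c√K_a = 0.3770×21.0×2.0 − 2×29.5×0.6140 = -20.39 kPa.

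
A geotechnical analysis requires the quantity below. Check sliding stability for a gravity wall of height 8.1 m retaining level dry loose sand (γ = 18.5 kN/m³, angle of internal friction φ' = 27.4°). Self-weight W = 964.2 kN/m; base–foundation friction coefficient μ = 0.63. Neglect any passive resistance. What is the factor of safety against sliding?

2.71

K_a = tan²(45° − 27.4°/2) = 0.3697.
P_a = ½K_aγH² = 0.5×0.3697×18.5×8.1² = 224.4 kN/m, acting at H/3 = 2.700 m above the base.
FS_sliding = μW / P_a = 0.63×964.2 / 224.4 = 2.708.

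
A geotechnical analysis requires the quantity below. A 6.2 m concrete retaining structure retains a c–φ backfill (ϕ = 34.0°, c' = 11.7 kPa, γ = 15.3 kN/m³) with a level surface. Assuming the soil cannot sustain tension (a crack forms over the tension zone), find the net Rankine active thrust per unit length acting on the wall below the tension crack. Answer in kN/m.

K_a = 0.2827; √K_a = 0.5317.
Tension-crack depth z_c = 2c/(γ√K_a) = 2×11.7/(15.3×0.5317) = 2.876 m.
σ_a at base = K_a γ H − 2c√K_a = 0.2827×15.3×6.2 − 2×11.7×0.5317 = 14.38 kPa.
P_a = ½ × 14.38 × (H − z_c) = 0.5×14.38×3.324 = 23.89 kN/m.

23.9 kN/m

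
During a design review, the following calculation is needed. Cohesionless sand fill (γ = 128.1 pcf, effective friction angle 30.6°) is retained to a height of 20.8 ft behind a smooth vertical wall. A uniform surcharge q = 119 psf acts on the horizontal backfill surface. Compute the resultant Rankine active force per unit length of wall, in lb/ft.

K_a = tan²(45° − φ/2) = 0.3253.
Soil triangle: ½ K_a γ H² = 0.5×0.3253×128.1×20.8² = 9015 lb/ft.
Surcharge rectangle: K_a q H = 0.3253×119×20.8 = 805.3 lb/ft.
Total = 9015 + 805.3 = 9821 lb/ft.

9820 lb/ft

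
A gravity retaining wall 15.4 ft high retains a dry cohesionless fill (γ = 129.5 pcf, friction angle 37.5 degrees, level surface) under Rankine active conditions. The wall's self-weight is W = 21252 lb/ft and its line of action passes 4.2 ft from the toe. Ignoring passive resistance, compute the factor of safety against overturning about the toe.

K_a = tan²(45° − 37.5°/2) = 0.2432.
P_a = ½K_aγH² = 0.5×0.2432×129.5×15.4² = 3734 lb/ft, acting at H/3 = 5.133 ft above the base.
Overturning moment M_o = P_a × H/3 = 3734 × 5.133 = 19170.
Resisting moment M_r = W × 4.2 = 21252 × 4.2 = 89260.
FS_overturning = M_r/M_o = 89260/19170 = 4.656.

4.66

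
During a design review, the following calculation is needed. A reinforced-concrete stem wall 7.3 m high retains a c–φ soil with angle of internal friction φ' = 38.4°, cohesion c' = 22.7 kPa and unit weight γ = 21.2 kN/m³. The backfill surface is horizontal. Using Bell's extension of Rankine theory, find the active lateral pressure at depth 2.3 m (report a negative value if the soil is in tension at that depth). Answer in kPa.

-10.6 kPa

K_a = (1 − sin φ)/(1 + sin φ) = 0.2337.
σ_a = K_a γ z − 2c√K_a = 0.2337×21.2×2.3 − 2×22.7×0.4834 = -10.55 kPa.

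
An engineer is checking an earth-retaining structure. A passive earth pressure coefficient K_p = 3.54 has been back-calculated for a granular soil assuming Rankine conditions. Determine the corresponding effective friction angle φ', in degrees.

K_p = (1+sin φ)/(1−sin φ) ⇒ sin φ = (K_p − 1)/(K_p + 1) = 0.5595.
φ = arcsin(0.5595) = 34.02°.

34.0°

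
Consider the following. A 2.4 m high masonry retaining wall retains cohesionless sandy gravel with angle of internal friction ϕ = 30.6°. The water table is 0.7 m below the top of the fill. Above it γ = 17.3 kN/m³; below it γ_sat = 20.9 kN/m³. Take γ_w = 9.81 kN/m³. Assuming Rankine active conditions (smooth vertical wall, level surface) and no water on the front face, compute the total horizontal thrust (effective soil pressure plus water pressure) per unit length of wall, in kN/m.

27.5 kN/m

K_a = tan²(45° − φ/2) = 0.3253.
γ' = 20.9 − 9.81 = 11.09 kN/m³. Depth below WT = 1.7 m.
σ'_h at WT = K_a γ d_w = 3.940 kPa; at base = 3.940 + K_a γ' × 1.7 = 10.07 kPa.
P₁ (0–0.7 m) = ½×3.940×0.7 = 1.379. P₂ (0.7–2.4 m) = ½(3.940+10.07)×1.7 = 11.91.
P_w = ½ γ_w h₂² = 0.5×9.81×1.7² = 14.18. Total = 1.379+11.91+14.18 = 27.47 kN/m.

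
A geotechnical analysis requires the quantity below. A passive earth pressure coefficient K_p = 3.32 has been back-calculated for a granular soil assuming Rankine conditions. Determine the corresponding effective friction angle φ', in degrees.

32.5°

K_p = (1+sin φ)/(1−sin φ) ⇒ sin φ = (K_p − 1)/(K_p + 1) = 0.5370.
φ = arcsin(0.5370) = 32.48°.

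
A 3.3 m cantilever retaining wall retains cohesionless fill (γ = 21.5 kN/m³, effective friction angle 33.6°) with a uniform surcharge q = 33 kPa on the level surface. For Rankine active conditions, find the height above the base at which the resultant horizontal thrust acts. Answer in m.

K_a = 0.2875.
Triangular part P₁ = ½K_aγH² = 33.66 at H/3 = 1.100 m; rectangular part P₂ = K_a q H = 31.31 at H/2 = 1.650 m.
ȳ = (P₁·1.100 + P₂·1.650)/(P₁+P₂) = 1.365 m.

1.37 m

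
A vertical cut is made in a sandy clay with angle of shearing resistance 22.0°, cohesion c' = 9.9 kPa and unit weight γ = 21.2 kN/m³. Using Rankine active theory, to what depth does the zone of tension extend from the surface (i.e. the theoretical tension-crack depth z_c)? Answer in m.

1.38 m

K_a = tan²(45° − 22.0°/2) = 0.4550; √K_a = 0.6745.
The active pressure is zero where K_a γ z = 2c√K_a, so z_c = 2c/(γ√K_a) = 2×9.9/(21.2×0.6745) = 1.385 m.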